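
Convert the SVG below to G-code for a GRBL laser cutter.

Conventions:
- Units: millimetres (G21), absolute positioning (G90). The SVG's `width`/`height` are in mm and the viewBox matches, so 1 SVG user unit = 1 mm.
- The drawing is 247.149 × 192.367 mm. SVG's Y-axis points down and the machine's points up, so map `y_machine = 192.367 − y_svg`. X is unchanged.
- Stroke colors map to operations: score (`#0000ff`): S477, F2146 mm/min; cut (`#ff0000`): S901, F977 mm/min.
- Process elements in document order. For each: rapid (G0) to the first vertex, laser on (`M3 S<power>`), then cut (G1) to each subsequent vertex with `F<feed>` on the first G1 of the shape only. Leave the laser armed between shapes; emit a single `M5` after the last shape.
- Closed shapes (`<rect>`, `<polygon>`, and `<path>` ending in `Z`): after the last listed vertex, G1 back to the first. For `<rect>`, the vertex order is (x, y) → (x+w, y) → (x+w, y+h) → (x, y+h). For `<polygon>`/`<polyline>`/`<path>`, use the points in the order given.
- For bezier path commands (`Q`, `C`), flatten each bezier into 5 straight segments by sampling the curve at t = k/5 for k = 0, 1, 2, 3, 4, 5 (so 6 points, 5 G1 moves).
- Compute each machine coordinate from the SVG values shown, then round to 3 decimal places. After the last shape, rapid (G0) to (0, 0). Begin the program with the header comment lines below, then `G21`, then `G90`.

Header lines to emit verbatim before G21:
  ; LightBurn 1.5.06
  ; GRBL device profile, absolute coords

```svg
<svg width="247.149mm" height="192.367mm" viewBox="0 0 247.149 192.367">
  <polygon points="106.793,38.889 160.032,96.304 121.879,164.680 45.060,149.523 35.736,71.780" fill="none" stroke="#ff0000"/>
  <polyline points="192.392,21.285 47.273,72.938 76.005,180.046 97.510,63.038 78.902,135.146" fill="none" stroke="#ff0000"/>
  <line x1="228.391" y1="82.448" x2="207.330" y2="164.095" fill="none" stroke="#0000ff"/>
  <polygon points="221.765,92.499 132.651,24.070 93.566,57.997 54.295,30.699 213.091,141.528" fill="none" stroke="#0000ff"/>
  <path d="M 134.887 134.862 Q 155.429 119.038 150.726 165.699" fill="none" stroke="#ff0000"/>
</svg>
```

; LightBurn 1.5.06
; GRBL device profile, absolute coords
G21
G90
G0 X106.793 Y153.478
M3 S901
G1 X160.032 Y96.063 F977
G1 X121.879 Y27.687
G1 X45.060 Y42.844
G1 X35.736 Y120.587
G1 X106.793 Y153.478
G0 X192.392 Y171.082
M3 S901
G1 X47.273 Y119.429 F977
G1 X76.005 Y12.321
G1 X97.510 Y129.329
G1 X78.902 Y57.221
G0 X228.391 Y109.919
M3 S477
G1 X207.330 Y28.272 F2146
G0 X221.765 Y99.868
M3 S477
G1 X132.651 Y168.297 F2146
G1 X93.566 Y134.370
G1 X54.295 Y161.668
G1 X213.091 Y50.839
G1 X221.765 Y99.868
G0 X134.887 Y57.505
M3 S901
G1 X142.094 Y61.335 F977
G1 X147.281 Y60.167
G1 X150.449 Y53.999
G1 X151.597 Y42.833
G1 X150.726 Y26.668
M5
G0 X0.000 Y0.000

viewBox `0 0 247.149 192.367` with mm width/height → 1 unit = 1 mm. Flip: y_m = 192.367 − y_svg.

**Shape 1** — `<polygon>` regular polygon, stroke `#ff0000` → cut (S901, F977). Machine vertices: (106.793,153.478) → (160.032,96.063) → (121.879,27.687) → (45.060,42.844) → (35.736,120.587) → (106.793,153.478). Closed: final G1 returns to the first vertex.

**Shape 2** — `<polyline>` open polyline, stroke `#ff0000` → cut (S901, F977). Machine vertices: (192.392,171.082) → (47.273,119.429) → (76.005,12.321) → (97.510,129.329) → (78.902,57.221). Open path.

**Shape 3** — `<line>` line segment, stroke `#0000ff` → score (S477, F2146). Machine vertices: (228.391,109.919) → (207.330,28.272). Open path.

**Shape 4** — `<polygon>` closed polygon, stroke `#0000ff` → score (S477, F2146). Machine vertices: (221.765,99.868) → (132.651,168.297) → (93.566,134.370) → (54.295,161.668) → (213.091,50.839) → (221.765,99.868). Closed: final G1 returns to the first vertex.

**Shape 5** — `<path>` quadratic bezier, stroke `#ff0000` → cut (S901, F977). Control points (SVG): P0=(134.887,134.862), P1=(155.429,119.038), P2=(150.726,165.699); sampled at t=k/5. Machine vertices: (134.887,57.505) → (142.094,61.335) → (147.281,60.167) → (150.449,53.999) → (151.597,42.833) → (150.726,26.668). Open path.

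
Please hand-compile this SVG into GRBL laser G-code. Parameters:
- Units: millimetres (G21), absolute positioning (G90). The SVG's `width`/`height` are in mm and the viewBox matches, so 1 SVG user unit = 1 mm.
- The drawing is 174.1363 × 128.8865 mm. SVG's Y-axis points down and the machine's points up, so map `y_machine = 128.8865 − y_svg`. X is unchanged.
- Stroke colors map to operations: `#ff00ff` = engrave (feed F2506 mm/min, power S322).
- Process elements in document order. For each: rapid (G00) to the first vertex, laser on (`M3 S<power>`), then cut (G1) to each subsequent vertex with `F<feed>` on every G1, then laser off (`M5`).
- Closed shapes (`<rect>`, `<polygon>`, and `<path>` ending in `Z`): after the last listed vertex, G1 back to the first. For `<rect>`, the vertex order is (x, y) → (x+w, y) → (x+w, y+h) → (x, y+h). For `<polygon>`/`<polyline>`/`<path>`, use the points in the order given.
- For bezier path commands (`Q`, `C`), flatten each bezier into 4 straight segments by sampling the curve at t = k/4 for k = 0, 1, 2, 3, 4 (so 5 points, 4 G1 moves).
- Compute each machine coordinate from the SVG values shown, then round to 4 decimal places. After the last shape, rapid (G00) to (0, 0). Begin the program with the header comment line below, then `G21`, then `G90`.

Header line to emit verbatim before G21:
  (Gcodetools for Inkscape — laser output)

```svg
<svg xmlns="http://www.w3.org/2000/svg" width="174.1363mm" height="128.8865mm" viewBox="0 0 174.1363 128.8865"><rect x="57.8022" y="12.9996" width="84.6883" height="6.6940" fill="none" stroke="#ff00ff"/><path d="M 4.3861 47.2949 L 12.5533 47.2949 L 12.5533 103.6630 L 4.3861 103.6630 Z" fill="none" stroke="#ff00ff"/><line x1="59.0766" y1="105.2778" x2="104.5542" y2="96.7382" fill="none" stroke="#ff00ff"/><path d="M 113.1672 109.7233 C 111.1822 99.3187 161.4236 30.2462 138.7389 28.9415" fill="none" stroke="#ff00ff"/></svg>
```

1 u = 1 mm; y_m = 128.8865 − y.

[1] `<rect>` rectangle, #ff00ff→engrave S322 F2506: (57.8022,115.8869) → (142.4905,115.8869) → (142.4905,109.1929) → (57.8022,109.1929) → (57.8022,115.8869) (closed)

[2] `<path>` rectangle, #ff00ff→engrave S322 F2506: (4.3861,81.5916) → (12.5533,81.5916) → (12.5533,25.2235) → (4.3861,25.2235) → (4.3861,81.5916) (closed)

[3] `<line>` line segment, #ff00ff→engrave S322 F2506: (59.0766,23.6087) → (104.5542,32.1483)

[4] `<path>` cubic bezier, #ff00ff→engrave S322 F2506: (113.1672,19.1632) → (119.5154,35.9913) → (133.7154,62.9666) → (144.0343,88.2356) → (138.7389,99.9450)

(Gcodetools for Inkscape — laser output)
G21
G90
G00 X57.8022 Y115.8869
M3 S322
G1 X142.4905 Y115.8869 F2506
G1 X142.4905 Y109.1929 F2506
G1 X57.8022 Y109.1929 F2506
G1 X57.8022 Y115.8869 F2506
M5
G00 X4.3861 Y81.5916
M3 S322
G1 X12.5533 Y81.5916 F2506
G1 X12.5533 Y25.2235 F2506
G1 X4.3861 Y25.2235 F2506
G1 X4.3861 Y81.5916 F2506
M5
G00 X59.0766 Y23.6087
M3 S322
G1 X104.5542 Y32.1483 F2506
M5
G00 X113.1672 Y19.1632
M3 S322
G1 X119.5154 Y35.9913 F2506
G1 X133.7154 Y62.9666 F2506
G1 X144.0343 Y88.2356 F2506
G1 X138.7389 Y99.9450 F2506
M5
G00 X0.0000 Y0.0000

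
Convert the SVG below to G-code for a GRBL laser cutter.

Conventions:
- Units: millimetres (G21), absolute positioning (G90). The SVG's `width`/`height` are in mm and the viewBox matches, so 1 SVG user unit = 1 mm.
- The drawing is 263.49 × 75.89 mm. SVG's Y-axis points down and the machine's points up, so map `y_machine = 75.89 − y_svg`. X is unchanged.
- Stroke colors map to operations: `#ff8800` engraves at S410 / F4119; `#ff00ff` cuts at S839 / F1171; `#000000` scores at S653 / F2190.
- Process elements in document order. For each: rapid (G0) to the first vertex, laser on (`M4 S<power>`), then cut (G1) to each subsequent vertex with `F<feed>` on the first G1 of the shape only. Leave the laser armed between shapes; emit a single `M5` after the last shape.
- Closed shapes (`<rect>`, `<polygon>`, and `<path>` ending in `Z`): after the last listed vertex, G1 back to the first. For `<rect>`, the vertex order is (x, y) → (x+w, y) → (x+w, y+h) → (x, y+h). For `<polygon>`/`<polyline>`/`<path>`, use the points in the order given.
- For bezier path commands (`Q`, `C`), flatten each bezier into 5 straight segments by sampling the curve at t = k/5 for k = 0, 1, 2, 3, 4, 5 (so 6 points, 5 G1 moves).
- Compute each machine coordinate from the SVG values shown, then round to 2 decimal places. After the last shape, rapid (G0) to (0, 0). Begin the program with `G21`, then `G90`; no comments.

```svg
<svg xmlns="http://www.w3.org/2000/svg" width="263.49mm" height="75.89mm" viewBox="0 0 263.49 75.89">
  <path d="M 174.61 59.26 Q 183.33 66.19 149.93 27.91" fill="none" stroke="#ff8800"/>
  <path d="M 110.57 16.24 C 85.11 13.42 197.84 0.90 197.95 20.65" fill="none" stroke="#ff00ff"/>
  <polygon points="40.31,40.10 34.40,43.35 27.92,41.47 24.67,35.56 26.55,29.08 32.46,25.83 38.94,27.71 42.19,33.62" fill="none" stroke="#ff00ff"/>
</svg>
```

G21
G90
G0 X174.61 Y16.63
M4 S410
G1 X176.41 Y15.67 F4119
G1 X174.85 Y18.32
G1 X169.91 Y24.59
G1 X161.61 Y34.48
G1 X149.93 Y47.98
G0 X110.57 Y59.65
M4 S839
G1 X109.87 Y62.17 F1171
G1 X130.30 Y65.00
G1 X159.81 Y66.14
G1 X186.38 Y63.55
G1 X197.95 Y55.24
G0 X40.31 Y35.79
M4 S839
G1 X34.40 Y32.54 F1171
G1 X27.92 Y34.42
G1 X24.67 Y40.33
G1 X26.55 Y46.81
G1 X32.46 Y50.06
G1 X38.94 Y48.18
G1 X42.19 Y42.27
G1 X40.31 Y35.79
M5
G0 X0.00 Y0.00

1 u = 1 mm; y_m = 75.89 − y.

[1] `<path>` quadratic bezier, #ff8800→engrave S410 F4119: (174.61,16.63) → (176.41,15.67) → (174.85,18.32) → (169.91,24.59) → (161.61,34.48) → (149.93,47.98)

[2] `<path>` cubic bezier, #ff00ff→cut S839 F1171: (110.57,59.65) → (109.87,62.17) → (130.30,65.00) → (159.81,66.14) → (186.38,63.55) → (197.95,55.24)

[3] `<polygon>` regular polygon, #ff00ff→cut S839 F1171: (40.31,35.79) → (34.40,32.54) → (27.92,34.42) → (24.67,40.33) → (26.55,46.81) → (32.46,50.06) → (38.94,48.18) → (42.19,42.27) → (40.31,35.79) (closed)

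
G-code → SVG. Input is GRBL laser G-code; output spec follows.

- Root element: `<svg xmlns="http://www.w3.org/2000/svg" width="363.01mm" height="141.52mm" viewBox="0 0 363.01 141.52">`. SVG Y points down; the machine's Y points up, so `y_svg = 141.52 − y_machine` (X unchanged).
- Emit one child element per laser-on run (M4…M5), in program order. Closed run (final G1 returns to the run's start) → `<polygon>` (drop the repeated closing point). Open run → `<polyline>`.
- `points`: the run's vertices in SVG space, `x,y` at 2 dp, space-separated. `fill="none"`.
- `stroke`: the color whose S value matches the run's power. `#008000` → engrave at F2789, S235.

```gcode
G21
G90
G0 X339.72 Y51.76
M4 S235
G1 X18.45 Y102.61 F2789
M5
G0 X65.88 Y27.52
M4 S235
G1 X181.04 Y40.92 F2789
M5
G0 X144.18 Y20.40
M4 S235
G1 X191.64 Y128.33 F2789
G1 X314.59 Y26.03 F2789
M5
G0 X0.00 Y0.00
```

<svg xmlns="http://www.w3.org/2000/svg" width="363.01mm" height="141.52mm" viewBox="0 0 363.01 141.52">
  <polyline points="339.72,89.76 18.45,38.91" fill="none" stroke="#008000"/>
  <polyline points="65.88,114.00 181.04,100.60" fill="none" stroke="#008000"/>
  <polyline points="144.18,121.12 191.64,13.19 314.59,115.49" fill="none" stroke="#008000"/>
</svg>

y_svg = 141.52 − y_m. Every run uses S235, so all elements get stroke `#008000` (engrave).

[1] open run; points: 339.72,89.76 18.45,38.91

[2] open run; points: 65.88,114.00 181.04,100.60

[3] open run; points: 144.18,121.12 191.64,13.19 314.59,115.49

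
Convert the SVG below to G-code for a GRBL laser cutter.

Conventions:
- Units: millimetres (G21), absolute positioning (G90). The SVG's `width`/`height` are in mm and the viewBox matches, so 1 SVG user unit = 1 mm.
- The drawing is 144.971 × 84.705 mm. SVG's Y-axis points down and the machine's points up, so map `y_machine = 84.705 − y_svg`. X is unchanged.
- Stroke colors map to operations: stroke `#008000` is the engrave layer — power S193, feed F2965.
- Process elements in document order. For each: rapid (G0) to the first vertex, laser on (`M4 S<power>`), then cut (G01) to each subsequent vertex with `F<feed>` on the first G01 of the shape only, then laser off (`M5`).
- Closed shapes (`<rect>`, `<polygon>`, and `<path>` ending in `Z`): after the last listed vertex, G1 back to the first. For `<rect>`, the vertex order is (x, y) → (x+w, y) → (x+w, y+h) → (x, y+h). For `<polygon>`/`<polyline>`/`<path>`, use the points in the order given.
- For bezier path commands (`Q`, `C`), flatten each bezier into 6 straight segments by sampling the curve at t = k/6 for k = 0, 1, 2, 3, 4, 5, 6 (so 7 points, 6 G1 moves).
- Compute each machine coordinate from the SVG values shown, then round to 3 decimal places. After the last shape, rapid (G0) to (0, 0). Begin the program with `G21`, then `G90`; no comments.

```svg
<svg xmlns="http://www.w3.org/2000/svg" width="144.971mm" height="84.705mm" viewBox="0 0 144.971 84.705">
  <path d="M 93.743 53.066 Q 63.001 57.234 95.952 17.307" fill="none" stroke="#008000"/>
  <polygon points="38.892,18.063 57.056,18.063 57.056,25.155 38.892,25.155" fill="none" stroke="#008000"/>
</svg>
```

G21
G90
G0 X93.743 Y31.639
M4 S193
G01 X85.265 Y31.475 F2965
G01 X80.325 Y33.760
G01 X78.924 Y38.495
G01 X81.062 Y45.679
G01 X86.738 Y55.314
G01 X95.952 Y67.398
M5
G0 X38.892 Y66.642
M4 S193
G01 X57.056 Y66.642 F2965
G01 X57.056 Y59.550
G01 X38.892 Y59.550
G01 X38.892 Y66.642
M5
G0 X0.000 Y0.000

1 u = 1 mm; y_m = 84.705 − y.

[1] `<path>` quadratic bezier, #008000→engrave S193 F2965: (93.743,31.639) → (85.265,31.475) → (80.325,33.760) → (78.924,38.495) → (81.062,45.679) → (86.738,55.314) → (95.952,67.398)

[2] `<polygon>` rectangle, #008000→engrave S193 F2965: (38.892,66.642) → (57.056,66.642) → (57.056,59.550) → (38.892,59.550) → (38.892,66.642) (closed)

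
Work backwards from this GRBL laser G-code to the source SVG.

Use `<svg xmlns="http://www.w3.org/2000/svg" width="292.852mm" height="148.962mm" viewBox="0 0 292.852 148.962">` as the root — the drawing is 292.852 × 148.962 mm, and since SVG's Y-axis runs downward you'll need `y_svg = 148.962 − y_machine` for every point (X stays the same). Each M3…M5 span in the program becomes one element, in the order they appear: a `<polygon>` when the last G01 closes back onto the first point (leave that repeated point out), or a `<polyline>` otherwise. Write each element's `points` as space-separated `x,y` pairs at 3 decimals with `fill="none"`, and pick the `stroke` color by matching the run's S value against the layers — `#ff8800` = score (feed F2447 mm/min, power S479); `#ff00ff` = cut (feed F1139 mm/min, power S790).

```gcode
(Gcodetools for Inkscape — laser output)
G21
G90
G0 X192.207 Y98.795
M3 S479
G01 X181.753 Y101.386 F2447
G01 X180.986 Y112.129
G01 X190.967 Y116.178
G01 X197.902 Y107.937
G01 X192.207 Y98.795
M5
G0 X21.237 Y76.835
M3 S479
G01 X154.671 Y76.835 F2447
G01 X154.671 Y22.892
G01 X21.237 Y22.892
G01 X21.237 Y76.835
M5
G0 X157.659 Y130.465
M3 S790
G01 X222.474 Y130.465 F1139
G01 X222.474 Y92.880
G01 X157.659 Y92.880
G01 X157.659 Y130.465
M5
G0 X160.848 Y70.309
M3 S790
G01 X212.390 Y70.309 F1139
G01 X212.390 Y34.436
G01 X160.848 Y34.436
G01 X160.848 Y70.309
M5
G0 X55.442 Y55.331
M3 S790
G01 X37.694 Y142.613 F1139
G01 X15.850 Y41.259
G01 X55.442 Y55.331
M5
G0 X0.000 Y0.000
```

Each laser-on run becomes one SVG element. Flip Y back into SVG space with y_svg = 148.962 − y_machine.

Run 1: the run's S479 means `#ff8800` (score). The run returns to its start, so emit a `<polygon>` with points (Y-flipped): 192.207,50.167 181.753,47.576 180.986,36.833 190.967,32.784 197.902,41.025.

Run 2: S479 ⇒ score layer `#ff8800`. The run returns to its start, so emit a `<polygon>` with points (Y-flipped): 21.237,72.127 154.671,72.127 154.671,126.070 21.237,126.070.

Run 3: S790 ⇒ cut layer `#ff00ff`. The run returns to its start, so emit a `<polygon>` with points (Y-flipped): 157.659,18.497 222.474,18.497 222.474,56.082 157.659,56.082.

Run 4: S790 ⇒ cut layer `#ff00ff`. The run returns to its start, so emit a `<polygon>` with points (Y-flipped): 160.848,78.653 212.390,78.653 212.390,114.526 160.848,114.526.

Run 5: power S790 maps to stroke `#ff00ff` (cut). The run returns to its start, so emit a `<polygon>` with points (Y-flipped): 55.442,93.631 37.694,6.349 15.850,107.703.

<svg xmlns="http://www.w3.org/2000/svg" width="292.852mm" height="148.962mm" viewBox="0 0 292.852 148.962">
  <polygon points="192.207,50.167 181.753,47.576 180.986,36.833 190.967,32.784 197.902,41.025" fill="none" stroke="#ff8800"/>
  <polygon points="21.237,72.127 154.671,72.127 154.671,126.070 21.237,126.070" fill="none" stroke="#ff8800"/>
  <polygon points="157.659,18.497 222.474,18.497 222.474,56.082 157.659,56.082" fill="none" stroke="#ff00ff"/>
  <polygon points="160.848,78.653 212.390,78.653 212.390,114.526 160.848,114.526" fill="none" stroke="#ff00ff"/>
  <polygon points="55.442,93.631 37.694,6.349 15.850,107.703" fill="none" stroke="#ff00ff"/>
</svg>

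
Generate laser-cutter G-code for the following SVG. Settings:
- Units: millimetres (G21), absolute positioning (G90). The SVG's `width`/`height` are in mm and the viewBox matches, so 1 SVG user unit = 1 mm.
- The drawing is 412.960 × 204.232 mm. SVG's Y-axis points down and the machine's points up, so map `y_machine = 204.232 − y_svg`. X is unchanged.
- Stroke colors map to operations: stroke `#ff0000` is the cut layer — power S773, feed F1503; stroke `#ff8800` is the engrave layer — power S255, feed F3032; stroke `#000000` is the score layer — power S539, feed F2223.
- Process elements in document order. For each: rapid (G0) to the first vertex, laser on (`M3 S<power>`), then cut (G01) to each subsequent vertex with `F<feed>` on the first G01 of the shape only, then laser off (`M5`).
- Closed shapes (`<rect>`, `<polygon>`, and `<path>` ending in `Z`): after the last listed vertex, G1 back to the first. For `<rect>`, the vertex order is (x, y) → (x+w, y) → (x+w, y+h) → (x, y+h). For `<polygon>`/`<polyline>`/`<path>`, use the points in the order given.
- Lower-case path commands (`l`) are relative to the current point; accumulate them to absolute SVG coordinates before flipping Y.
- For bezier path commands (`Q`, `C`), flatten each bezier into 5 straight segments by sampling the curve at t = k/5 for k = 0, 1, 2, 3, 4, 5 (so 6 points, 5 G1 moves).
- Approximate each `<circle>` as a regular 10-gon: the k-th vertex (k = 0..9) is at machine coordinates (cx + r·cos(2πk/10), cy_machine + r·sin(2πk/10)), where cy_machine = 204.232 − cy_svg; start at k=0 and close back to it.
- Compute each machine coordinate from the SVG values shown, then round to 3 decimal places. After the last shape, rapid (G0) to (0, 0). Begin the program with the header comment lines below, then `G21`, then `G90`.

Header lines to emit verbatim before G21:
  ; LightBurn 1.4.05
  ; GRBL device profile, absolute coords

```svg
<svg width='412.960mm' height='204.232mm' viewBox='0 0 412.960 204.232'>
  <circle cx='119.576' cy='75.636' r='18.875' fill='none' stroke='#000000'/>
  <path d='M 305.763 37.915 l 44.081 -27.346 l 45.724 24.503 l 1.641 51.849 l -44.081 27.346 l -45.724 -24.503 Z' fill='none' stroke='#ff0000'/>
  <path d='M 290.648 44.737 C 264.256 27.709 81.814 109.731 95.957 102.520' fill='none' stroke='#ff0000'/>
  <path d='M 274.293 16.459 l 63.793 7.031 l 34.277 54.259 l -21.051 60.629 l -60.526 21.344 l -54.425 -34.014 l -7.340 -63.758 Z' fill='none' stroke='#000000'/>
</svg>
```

Since the viewBox matches the mm dimensions, user units are millimetres directly. The only transform is the Y-flip y_m = 204.232 − y_svg.

Shape 1 is a circle drawn with `<circle>`. Its stroke #000000 means score at S539, F2223. After flipping Y the toolpath is (138.451,128.596) → (134.846,139.690) → (125.409,146.547) → (113.743,146.547) → (104.306,139.690) → (100.701,128.596) → (104.306,117.502) → (113.743,110.645) → (125.409,110.645) → (134.846,117.502) → (138.451,128.596), returning to the start.

Shape 2 is a regular polygon drawn with `<path>`. Its stroke #ff0000 means cut at S773, F1503. After flipping Y the toolpath is (305.763,166.317) → (349.844,193.663) → (395.568,169.160) → (397.209,117.311) → (353.128,89.965) → (307.404,114.468) → (305.763,166.317), returning to the start.

Shape 3 is a cubic bezier drawn with `<path>`. Its stroke #ff0000 means cut at S773, F1503. After flipping Y the toolpath is (290.648,159.495) → (258.908,159.332) → (206.642,144.435) → (150.778,123.841) → (108.240,106.587) → (95.957,101.712).

Shape 4 is a regular polygon drawn with `<path>`. Its stroke #000000 means score at S539, F2223. After flipping Y the toolpath is (274.293,187.773) → (338.086,180.742) → (372.363,126.483) → (351.312,65.854) → (290.786,44.510) → (236.361,78.524) → (229.021,142.282) → (274.293,187.773), returning to the start.

; LightBurn 1.4.05
; GRBL device profile, absolute coords
G21
G90
G0 X138.451 Y128.596
M3 S539
G01 X134.846 Y139.690 F2223
G01 X125.409 Y146.547
G01 X113.743 Y146.547
G01 X104.306 Y139.690
G01 X100.701 Y128.596
G01 X104.306 Y117.502
G01 X113.743 Y110.645
G01 X125.409 Y110.645
G01 X134.846 Y117.502
G01 X138.451 Y128.596
M5
G0 X305.763 Y166.317
M3 S773
G01 X349.844 Y193.663 F1503
G01 X395.568 Y169.160
G01 X397.209 Y117.311
G01 X353.128 Y89.965
G01 X307.404 Y114.468
G01 X305.763 Y166.317
M5
G0 X290.648 Y159.495
M3 S773
G01 X258.908 Y159.332 F1503
G01 X206.642 Y144.435
G01 X150.778 Y123.841
G01 X108.240 Y106.587
G01 X95.957 Y101.712
M5
G0 X274.293 Y187.773
M3 S539
G01 X338.086 Y180.742 F2223
G01 X372.363 Y126.483
G01 X351.312 Y65.854
G01 X290.786 Y44.510
G01 X236.361 Y78.524
G01 X229.021 Y142.282
G01 X274.293 Y187.773
M5
G0 X0.000 Y0.000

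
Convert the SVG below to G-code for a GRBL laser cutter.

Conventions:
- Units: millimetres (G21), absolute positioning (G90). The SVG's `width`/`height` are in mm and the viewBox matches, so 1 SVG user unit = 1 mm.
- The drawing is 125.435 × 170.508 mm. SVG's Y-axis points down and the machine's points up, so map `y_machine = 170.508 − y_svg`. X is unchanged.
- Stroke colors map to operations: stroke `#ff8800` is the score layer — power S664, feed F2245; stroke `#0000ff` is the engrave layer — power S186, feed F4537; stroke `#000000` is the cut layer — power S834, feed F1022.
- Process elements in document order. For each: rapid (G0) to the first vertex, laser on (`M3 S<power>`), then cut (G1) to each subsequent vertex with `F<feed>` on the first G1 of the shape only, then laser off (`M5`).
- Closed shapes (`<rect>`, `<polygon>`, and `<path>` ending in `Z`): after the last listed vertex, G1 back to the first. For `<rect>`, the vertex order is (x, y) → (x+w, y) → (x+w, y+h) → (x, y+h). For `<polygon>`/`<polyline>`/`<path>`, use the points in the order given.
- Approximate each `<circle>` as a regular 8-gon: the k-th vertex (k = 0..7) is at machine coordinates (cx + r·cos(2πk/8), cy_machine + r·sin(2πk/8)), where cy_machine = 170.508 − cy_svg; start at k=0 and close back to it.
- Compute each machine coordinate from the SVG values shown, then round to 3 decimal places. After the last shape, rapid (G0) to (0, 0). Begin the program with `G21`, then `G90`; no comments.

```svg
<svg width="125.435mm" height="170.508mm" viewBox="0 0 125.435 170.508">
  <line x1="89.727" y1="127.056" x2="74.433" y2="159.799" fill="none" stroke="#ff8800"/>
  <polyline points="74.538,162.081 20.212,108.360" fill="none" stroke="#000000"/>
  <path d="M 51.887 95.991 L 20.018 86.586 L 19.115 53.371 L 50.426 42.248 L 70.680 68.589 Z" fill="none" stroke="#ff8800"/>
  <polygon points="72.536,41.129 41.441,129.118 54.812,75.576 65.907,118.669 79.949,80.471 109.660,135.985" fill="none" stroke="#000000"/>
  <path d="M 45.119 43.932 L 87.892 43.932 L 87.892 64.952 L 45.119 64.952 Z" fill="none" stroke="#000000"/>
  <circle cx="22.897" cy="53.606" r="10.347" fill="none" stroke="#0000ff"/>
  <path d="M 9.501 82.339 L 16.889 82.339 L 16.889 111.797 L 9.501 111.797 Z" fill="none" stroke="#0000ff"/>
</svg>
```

viewBox `0 0 125.435 170.508` with mm width/height → 1 unit = 1 mm. Flip: y_m = 170.508 − y_svg.

**Shape 1** — `<line>` line segment, stroke `#ff8800` → score (S664, F2245). Machine vertices: (89.727,43.452) → (74.433,10.709). Open path.

**Shape 2** — `<polyline>` line segment, stroke `#000000` → cut (S834, F1022). Machine vertices: (74.538,8.427) → (20.212,62.148). Open path.

**Shape 3** — `<path>` regular polygon, stroke `#ff8800` → score (S664, F2245). Machine vertices: (51.887,74.517) → (20.018,83.922) → (19.115,117.137) → (50.426,128.260) → (70.680,101.919) → (51.887,74.517). Closed: final G1 returns to the first vertex.

**Shape 4** — `<polygon>` closed polygon, stroke `#000000` → cut (S834, F1022). Machine vertices: (72.536,129.379) → (41.441,41.390) → (54.812,94.932) → (65.907,51.839) → (79.949,90.037) → (109.660,34.523) → (72.536,129.379). Closed: final G1 returns to the first vertex.

**Shape 5** — `<path>` rectangle, stroke `#000000` → cut (S834, F1022). Machine vertices: (45.119,126.576) → (87.892,126.576) → (87.892,105.556) → (45.119,105.556) → (45.119,126.576). Closed: final G1 returns to the first vertex.

**Shape 6** — `<circle>` circle, stroke `#0000ff` → engrave (S186, F4537). Machine vertices: (33.244,116.902) → (30.213,124.218) → (22.897,127.249) → (15.581,124.218) → (12.550,116.902) → (15.581,109.586) → (22.897,106.555) → (30.213,109.586) → (33.244,116.902). Closed: final G1 returns to the first vertex.

**Shape 7** — `<path>` rectangle, stroke `#0000ff` → engrave (S186, F4537). Machine vertices: (9.501,88.169) → (16.889,88.169) → (16.889,58.711) → (9.501,58.711) → (9.501,88.169). Closed: final G1 returns to the first vertex.

G21
G90
G0 X89.727 Y43.452
M3 S664
G1 X74.433 Y10.709 F2245
M5
G0 X74.538 Y8.427
M3 S834
G1 X20.212 Y62.148 F1022
M5
G0 X51.887 Y74.517
M3 S664
G1 X20.018 Y83.922 F2245
G1 X19.115 Y117.137
G1 X50.426 Y128.260
G1 X70.680 Y101.919
G1 X51.887 Y74.517
M5
G0 X72.536 Y129.379
M3 S834
G1 X41.441 Y41.390 F1022
G1 X54.812 Y94.932
G1 X65.907 Y51.839
G1 X79.949 Y90.037
G1 X109.660 Y34.523
G1 X72.536 Y129.379
M5
G0 X45.119 Y126.576
M3 S834
G1 X87.892 Y126.576 F1022
G1 X87.892 Y105.556
G1 X45.119 Y105.556
G1 X45.119 Y126.576
M5
G0 X33.244 Y116.902
M3 S186
G1 X30.213 Y124.218 F4537
G1 X22.897 Y127.249
G1 X15.581 Y124.218
G1 X12.550 Y116.902
G1 X15.581 Y109.586
G1 X22.897 Y106.555
G1 X30.213 Y109.586
G1 X33.244 Y116.902
M5
G0 X9.501 Y88.169
M3 S186
G1 X16.889 Y88.169 F4537
G1 X16.889 Y58.711
G1 X9.501 Y58.711
G1 X9.501 Y88.169
M5
G0 X0.000 Y0.000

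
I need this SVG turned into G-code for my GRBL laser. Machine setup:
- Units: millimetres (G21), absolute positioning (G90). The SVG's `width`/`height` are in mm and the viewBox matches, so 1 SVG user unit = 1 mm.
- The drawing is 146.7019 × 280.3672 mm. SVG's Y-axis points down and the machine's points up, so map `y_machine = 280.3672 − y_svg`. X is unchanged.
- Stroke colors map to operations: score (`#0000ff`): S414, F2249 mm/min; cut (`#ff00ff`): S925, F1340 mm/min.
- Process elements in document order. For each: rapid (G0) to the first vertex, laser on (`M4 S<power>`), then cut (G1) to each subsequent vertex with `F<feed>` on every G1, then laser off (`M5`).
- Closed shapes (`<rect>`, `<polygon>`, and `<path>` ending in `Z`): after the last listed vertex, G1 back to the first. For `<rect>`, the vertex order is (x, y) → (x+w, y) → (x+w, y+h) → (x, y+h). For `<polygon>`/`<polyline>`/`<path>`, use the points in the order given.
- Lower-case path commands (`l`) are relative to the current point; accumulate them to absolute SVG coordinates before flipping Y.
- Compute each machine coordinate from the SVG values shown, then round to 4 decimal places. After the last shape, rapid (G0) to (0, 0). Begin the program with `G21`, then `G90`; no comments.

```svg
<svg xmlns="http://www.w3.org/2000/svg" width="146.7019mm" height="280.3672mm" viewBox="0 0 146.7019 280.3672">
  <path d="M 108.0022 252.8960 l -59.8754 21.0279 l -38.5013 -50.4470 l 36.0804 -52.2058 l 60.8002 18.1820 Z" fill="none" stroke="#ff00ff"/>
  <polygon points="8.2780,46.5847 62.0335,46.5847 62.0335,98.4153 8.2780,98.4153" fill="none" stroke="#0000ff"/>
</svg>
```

G21
G90
G0 X108.0022 Y27.4712
M4 S925
G1 X48.1268 Y6.4433 F1340
G1 X9.6255 Y56.8903 F1340
G1 X45.7059 Y109.0961 F1340
G1 X106.5061 Y90.9141 F1340
G1 X108.0022 Y27.4712 F1340
M5
G0 X8.2780 Y233.7825
M4 S414
G1 X62.0335 Y233.7825 F2249
G1 X62.0335 Y181.9519 F2249
G1 X8.2780 Y181.9519 F2249
G1 X8.2780 Y233.7825 F2249
M5
G0 X0.0000 Y0.0000

1 u = 1 mm; y_m = 280.3672 − y.

[1] `<path>` regular polygon, #ff00ff→cut S925 F1340: (108.0022,27.4712) → (48.1268,6.4433) → (9.6255,56.8903) → (45.7059,109.0961) → (106.5061,90.9141) → (108.0022,27.4712) (closed)

[2] `<polygon>` rectangle, #0000ff→score S414 F2249: (8.2780,233.7825) → (62.0335,233.7825) → (62.0335,181.9519) → (8.2780,181.9519) → (8.2780,233.7825) (closed)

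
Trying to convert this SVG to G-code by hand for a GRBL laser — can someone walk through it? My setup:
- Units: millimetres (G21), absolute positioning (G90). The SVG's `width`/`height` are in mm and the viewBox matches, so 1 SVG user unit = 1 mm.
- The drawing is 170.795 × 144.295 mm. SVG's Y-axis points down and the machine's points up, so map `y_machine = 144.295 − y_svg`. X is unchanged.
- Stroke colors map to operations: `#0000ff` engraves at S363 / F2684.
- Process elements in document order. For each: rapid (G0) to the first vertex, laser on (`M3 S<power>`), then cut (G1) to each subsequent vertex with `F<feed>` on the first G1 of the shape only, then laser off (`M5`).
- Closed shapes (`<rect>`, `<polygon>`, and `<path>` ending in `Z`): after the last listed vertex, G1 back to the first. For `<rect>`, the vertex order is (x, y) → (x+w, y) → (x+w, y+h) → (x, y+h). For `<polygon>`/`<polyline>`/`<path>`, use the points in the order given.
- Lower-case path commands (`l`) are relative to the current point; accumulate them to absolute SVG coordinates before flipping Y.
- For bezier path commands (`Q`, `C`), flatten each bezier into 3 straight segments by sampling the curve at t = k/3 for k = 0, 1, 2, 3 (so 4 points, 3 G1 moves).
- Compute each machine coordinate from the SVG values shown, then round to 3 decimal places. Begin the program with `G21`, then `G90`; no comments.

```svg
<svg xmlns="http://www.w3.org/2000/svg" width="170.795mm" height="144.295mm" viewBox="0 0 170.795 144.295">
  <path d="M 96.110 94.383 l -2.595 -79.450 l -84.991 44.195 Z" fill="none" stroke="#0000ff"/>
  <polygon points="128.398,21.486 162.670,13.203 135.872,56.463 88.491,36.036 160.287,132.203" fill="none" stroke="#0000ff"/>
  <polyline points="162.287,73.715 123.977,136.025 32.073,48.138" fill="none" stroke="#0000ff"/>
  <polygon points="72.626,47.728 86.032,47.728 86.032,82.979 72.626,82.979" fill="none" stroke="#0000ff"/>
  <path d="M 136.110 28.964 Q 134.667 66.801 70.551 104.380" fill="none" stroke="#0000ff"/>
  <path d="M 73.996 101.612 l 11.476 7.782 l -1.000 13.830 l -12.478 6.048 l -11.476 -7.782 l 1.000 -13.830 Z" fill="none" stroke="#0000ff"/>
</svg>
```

G21
G90
G0 X96.110 Y49.912
M3 S363
G1 X93.515 Y129.362 F2684
G1 X8.524 Y85.167
G1 X96.110 Y49.912
M5
G0 X128.398 Y122.809
M3 S363
G1 X162.670 Y131.092 F2684
G1 X135.872 Y87.832
G1 X88.491 Y108.259
G1 X160.287 Y12.092
G1 X128.398 Y122.809
M5
G0 X162.287 Y70.580
M3 S363
G1 X123.977 Y8.270 F2684
G1 X32.073 Y96.157
M5
G0 X72.626 Y96.567
M3 S363
G1 X86.032 Y96.567 F2684
G1 X86.032 Y61.316
G1 X72.626 Y61.316
G1 X72.626 Y96.567
M5
G0 X136.110 Y115.331
M3 S363
G1 X128.184 Y90.135 F2684
G1 X106.331 Y64.996
G1 X70.551 Y39.915
M5
G0 X73.996 Y42.683
M3 S363
G1 X85.472 Y34.901 F2684
G1 X84.472 Y21.071
G1 X71.994 Y15.023
G1 X60.518 Y22.805
G1 X61.518 Y36.635
G1 X73.996 Y42.683
M5

1 u = 1 mm; y_m = 144.295 − y.

[1] `<path>` closed polygon, #0000ff→engrave S363 F2684: (96.110,49.912) → (93.515,129.362) → (8.524,85.167) → (96.110,49.912) (closed)

[2] `<polygon>` closed polygon, #0000ff→engrave S363 F2684: (128.398,122.809) → (162.670,131.092) → (135.872,87.832) → (88.491,108.259) → (160.287,12.092) → (128.398,122.809) (closed)

[3] `<polyline>` open polyline, #0000ff→engrave S363 F2684: (162.287,70.580) → (123.977,8.270) → (32.073,96.157)

[4] `<polygon>` rectangle, #0000ff→engrave S363 F2684: (72.626,96.567) → (86.032,96.567) → (86.032,61.316) → (72.626,61.316) → (72.626,96.567) (closed)

[5] `<path>` quadratic bezier, #0000ff→engrave S363 F2684: (136.110,115.331) → (128.184,90.135) → (106.331,64.996) → (70.551,39.915)

[6] `<path>` regular polygon, #0000ff→engrave S363 F2684: (73.996,42.683) → (85.472,34.901) → (84.472,21.071) → (71.994,15.023) → (60.518,22.805) → (61.518,36.635) → (73.996,42.683) (closed)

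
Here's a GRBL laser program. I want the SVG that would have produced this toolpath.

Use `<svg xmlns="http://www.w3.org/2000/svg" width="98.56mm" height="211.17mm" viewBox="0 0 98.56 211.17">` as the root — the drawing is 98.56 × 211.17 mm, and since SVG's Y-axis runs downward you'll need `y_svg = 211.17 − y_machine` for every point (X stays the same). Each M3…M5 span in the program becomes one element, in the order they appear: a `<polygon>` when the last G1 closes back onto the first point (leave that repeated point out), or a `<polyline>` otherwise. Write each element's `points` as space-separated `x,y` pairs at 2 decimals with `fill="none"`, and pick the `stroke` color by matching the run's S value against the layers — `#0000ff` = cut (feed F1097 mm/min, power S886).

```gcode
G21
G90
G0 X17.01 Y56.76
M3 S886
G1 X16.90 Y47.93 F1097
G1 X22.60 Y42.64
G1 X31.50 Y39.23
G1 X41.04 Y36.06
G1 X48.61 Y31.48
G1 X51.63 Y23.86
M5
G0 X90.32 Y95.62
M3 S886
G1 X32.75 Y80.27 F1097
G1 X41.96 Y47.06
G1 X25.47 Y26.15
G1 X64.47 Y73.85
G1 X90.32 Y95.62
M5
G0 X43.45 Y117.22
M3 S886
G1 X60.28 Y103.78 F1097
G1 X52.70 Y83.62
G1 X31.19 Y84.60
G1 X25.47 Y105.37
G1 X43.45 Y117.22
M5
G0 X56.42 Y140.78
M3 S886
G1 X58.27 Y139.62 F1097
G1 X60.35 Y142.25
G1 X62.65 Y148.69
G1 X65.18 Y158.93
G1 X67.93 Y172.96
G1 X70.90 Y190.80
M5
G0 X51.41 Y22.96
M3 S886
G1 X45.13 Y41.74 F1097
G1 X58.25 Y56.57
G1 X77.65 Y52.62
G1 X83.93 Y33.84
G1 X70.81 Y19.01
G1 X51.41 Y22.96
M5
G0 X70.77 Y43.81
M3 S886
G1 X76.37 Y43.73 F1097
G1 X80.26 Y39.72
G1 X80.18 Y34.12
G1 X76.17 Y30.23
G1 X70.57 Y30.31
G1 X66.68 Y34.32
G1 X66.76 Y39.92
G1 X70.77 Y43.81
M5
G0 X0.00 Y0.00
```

Machine Y-up, SVG Y-down with viewBox height 211.17, so y_svg = 211.17 − y_machine; X carries over. Every run uses S886, so all elements get stroke `#0000ff` (cut).

Run 1: The run is open, so emit a `<polyline>` with points (Y-flipped): 17.01,154.41 16.90,163.24 22.60,168.53 31.50,171.94 41.04,175.11 48.61,179.69 51.63,187.31.

Run 2: The run returns to its start, so emit a `<polygon>` with points (Y-flipped): 90.32,115.55 32.75,130.90 41.96,164.11 25.47,185.02 64.47,137.32.

Run 3: The run returns to its start, so emit a `<polygon>` with points (Y-flipped): 43.45,93.95 60.28,107.39 52.70,127.55 31.19,126.57 25.47,105.80.

Run 4: The run is open, so emit a `<polyline>` with points (Y-flipped): 56.42,70.39 58.27,71.55 60.35,68.92 62.65,62.48 65.18,52.24 67.93,38.21 70.90,20.37.

Run 5: The run returns to its start, so emit a `<polygon>` with points (Y-flipped): 51.41,188.21 45.13,169.43 58.25,154.60 77.65,158.55 83.93,177.33 70.81,192.16.

Run 6: The run returns to its start, so emit a `<polygon>` with points (Y-flipped): 70.77,167.36 76.37,167.44 80.26,171.45 80.18,177.05 76.17,180.94 70.57,180.86 66.68,176.85 66.76,171.25.

<svg xmlns="http://www.w3.org/2000/svg" width="98.56mm" height="211.17mm" viewBox="0 0 98.56 211.17">
  <polyline points="17.01,154.41 16.90,163.24 22.60,168.53 31.50,171.94 41.04,175.11 48.61,179.69 51.63,187.31" fill="none" stroke="#0000ff"/>
  <polygon points="90.32,115.55 32.75,130.90 41.96,164.11 25.47,185.02 64.47,137.32" fill="none" stroke="#0000ff"/>
  <polygon points="43.45,93.95 60.28,107.39 52.70,127.55 31.19,126.57 25.47,105.80" fill="none" stroke="#0000ff"/>
  <polyline points="56.42,70.39 58.27,71.55 60.35,68.92 62.65,62.48 65.18,52.24 67.93,38.21 70.90,20.37" fill="none" stroke="#0000ff"/>
  <polygon points="51.41,188.21 45.13,169.43 58.25,154.60 77.65,158.55 83.93,177.33 70.81,192.16" fill="none" stroke="#0000ff"/>
  <polygon points="70.77,167.36 76.37,167.44 80.26,171.45 80.18,177.05 76.17,180.94 70.57,180.86 66.68,176.85 66.76,171.25" fill="none" stroke="#0000ff"/>
</svg>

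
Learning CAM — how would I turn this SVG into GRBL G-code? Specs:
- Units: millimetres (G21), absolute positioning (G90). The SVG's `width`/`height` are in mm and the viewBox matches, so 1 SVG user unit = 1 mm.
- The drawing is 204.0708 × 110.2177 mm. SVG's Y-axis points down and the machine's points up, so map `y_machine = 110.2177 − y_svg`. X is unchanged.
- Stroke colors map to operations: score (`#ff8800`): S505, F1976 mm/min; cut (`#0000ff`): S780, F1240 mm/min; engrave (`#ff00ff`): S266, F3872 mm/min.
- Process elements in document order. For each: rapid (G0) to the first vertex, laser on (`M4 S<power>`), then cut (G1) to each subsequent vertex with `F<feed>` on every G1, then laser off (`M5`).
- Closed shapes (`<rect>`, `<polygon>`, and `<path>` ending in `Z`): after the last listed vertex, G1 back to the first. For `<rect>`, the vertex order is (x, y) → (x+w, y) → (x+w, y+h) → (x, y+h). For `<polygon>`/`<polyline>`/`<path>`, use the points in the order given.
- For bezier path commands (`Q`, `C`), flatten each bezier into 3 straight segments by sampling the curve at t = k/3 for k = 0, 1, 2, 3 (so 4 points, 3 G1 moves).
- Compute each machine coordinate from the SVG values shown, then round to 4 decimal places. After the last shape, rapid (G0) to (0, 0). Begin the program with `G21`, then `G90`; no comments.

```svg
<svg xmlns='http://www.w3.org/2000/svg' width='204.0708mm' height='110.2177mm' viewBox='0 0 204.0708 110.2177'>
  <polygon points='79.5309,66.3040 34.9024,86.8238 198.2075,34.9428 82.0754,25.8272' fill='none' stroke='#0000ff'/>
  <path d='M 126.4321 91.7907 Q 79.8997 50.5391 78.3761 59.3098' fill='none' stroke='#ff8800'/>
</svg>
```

1 u = 1 mm; y_m = 110.2177 − y.

[1] `<polygon>` closed polygon, #0000ff→cut S780 F1240: (79.5309,43.9137) → (34.9024,23.3939) → (198.2075,75.2749) → (82.0754,84.3905) → (79.5309,43.9137) (closed)

[2] `<path>` quadratic bezier, #ff8800→score S505 F1976: (126.4321,18.4270) → (100.4115,40.3700) → (84.3928,51.1970) → (78.3761,50.9079)

G21
G90
G0 X79.5309 Y43.9137
M4 S780
G1 X34.9024 Y23.3939 F1240
G1 X198.2075 Y75.2749 F1240
G1 X82.0754 Y84.3905 F1240
G1 X79.5309 Y43.9137 F1240
M5
G0 X126.4321 Y18.4270
M4 S505
G1 X100.4115 Y40.3700 F1976
G1 X84.3928 Y51.1970 F1976
G1 X78.3761 Y50.9079 F1976
M5
G0 X0.0000 Y0.0000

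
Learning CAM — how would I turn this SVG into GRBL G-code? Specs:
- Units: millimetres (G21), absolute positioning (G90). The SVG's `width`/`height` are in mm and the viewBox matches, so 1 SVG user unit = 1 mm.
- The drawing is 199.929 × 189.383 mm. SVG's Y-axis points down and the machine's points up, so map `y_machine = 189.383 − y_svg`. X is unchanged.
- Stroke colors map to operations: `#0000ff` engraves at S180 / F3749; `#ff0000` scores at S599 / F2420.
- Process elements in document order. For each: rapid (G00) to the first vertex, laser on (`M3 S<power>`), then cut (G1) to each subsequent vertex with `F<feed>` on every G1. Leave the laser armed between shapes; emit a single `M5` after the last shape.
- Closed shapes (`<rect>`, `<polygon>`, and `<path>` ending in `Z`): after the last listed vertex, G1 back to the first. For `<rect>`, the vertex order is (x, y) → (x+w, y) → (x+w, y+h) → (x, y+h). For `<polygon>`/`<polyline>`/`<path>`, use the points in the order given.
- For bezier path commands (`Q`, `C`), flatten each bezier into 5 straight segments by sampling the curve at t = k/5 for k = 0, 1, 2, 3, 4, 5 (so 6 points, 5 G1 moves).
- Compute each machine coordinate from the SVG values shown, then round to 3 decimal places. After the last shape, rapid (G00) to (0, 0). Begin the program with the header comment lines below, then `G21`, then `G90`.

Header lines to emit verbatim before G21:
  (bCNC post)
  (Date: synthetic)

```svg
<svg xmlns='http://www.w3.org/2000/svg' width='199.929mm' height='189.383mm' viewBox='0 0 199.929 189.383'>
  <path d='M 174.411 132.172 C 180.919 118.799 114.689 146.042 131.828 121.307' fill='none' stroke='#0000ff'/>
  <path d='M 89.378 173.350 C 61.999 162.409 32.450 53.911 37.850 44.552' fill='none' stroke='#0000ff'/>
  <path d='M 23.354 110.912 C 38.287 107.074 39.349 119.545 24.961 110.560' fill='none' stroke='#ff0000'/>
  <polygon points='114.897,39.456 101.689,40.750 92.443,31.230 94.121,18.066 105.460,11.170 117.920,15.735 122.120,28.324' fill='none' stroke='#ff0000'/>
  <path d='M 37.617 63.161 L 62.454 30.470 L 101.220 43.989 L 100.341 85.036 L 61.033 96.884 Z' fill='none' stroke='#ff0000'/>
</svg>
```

viewBox `0 0 199.929 189.383` with mm width/height → 1 unit = 1 mm. Flip: y_m = 189.383 − y_svg.

**Shape 1** — `<path>` cubic bezier, stroke `#0000ff` → engrave (S180, F3749). Control points (SVG): P0=(174.411,132.172), P1=(180.919,118.799), P2=(114.689,146.042), P3=(131.828,121.307); sampled at t=k/5. Machine vertices: (174.411,57.211) → (170.836,61.102) → (157.297,59.689) → (141.287,57.417) → (130.300,58.732) → (131.828,68.076). Open path.

**Shape 2** — `<path>` cubic bezier, stroke `#0000ff` → engrave (S180, F3749). Control points (SVG): P0=(89.378,173.350), P1=(61.999,162.409), P2=(32.450,53.911), P3=(37.850,44.552); sampled at t=k/5. Machine vertices: (89.378,16.033) → (72.987,32.731) → (57.857,63.401) → (45.770,98.602) → (38.507,128.892) → (37.850,144.831). Open path.

**Shape 3** — `<path>` cubic bezier, stroke `#ff0000` → score (S599, F2420). Control points (SVG): P0=(23.354,110.912), P1=(38.287,107.074), P2=(39.349,119.545), P3=(24.961,110.560); sampled at t=k/5. Machine vertices: (23.354,78.471) → (30.637,79.119) → (34.514,77.665) → (34.912,75.923) → (31.752,75.705) → (24.961,78.823). Open path.

**Shape 4** — `<polygon>` regular polygon, stroke `#ff0000` → score (S599, F2420). Machine vertices: (114.897,149.927) → (101.689,148.633) → (92.443,158.153) → (94.121,171.317) → (105.460,178.213) → (117.920,173.648) → (122.120,161.059) → (114.897,149.927). Closed: final G1 returns to the first vertex.

**Shape 5** — `<path>` regular polygon, stroke `#ff0000` → score (S599, F2420). Machine vertices: (37.617,126.222) → (62.454,158.913) → (101.220,145.394) → (100.341,104.347) → (61.033,92.499) → (37.617,126.222). Closed: final G1 returns to the first vertex.

(bCNC post)
(Date: synthetic)
G21
G90
G00 X174.411 Y57.211
M3 S180
G1 X170.836 Y61.102 F3749
G1 X157.297 Y59.689 F3749
G1 X141.287 Y57.417 F3749
G1 X130.300 Y58.732 F3749
G1 X131.828 Y68.076 F3749
G00 X89.378 Y16.033
M3 S180
G1 X72.987 Y32.731 F3749
G1 X57.857 Y63.401 F3749
G1 X45.770 Y98.602 F3749
G1 X38.507 Y128.892 F3749
G1 X37.850 Y144.831 F3749
G00 X23.354 Y78.471
M3 S599
G1 X30.637 Y79.119 F2420
G1 X34.514 Y77.665 F2420
G1 X34.912 Y75.923 F2420
G1 X31.752 Y75.705 F2420
G1 X24.961 Y78.823 F2420
G00 X114.897 Y149.927
M3 S599
G1 X101.689 Y148.633 F2420
G1 X92.443 Y158.153 F2420
G1 X94.121 Y171.317 F2420
G1 X105.460 Y178.213 F2420
G1 X117.920 Y173.648 F2420
G1 X122.120 Y161.059 F2420
G1 X114.897 Y149.927 F2420
G00 X37.617 Y126.222
M3 S599
G1 X62.454 Y158.913 F2420
G1 X101.220 Y145.394 F2420
G1 X100.341 Y104.347 F2420
G1 X61.033 Y92.499 F2420
G1 X37.617 Y126.222 F2420
M5
G00 X0.000 Y0.000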